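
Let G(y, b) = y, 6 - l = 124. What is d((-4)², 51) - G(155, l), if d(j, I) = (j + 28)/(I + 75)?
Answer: -9743/63 ≈ -154.65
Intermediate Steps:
l = -118 (l = 6 - 1*124 = 6 - 124 = -118)
d(j, I) = (28 + j)/(75 + I)
d((-4)², 51) - G(155, l) = (28 + (-4)²)/(75 + 51) - 1*155 = (28 + 16)/126 - 155 = (1/126)*44 - 155 = 22/63 - 155 = -9743/63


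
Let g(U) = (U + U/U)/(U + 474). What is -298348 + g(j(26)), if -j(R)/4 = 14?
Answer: -11337229/38 ≈ -2.9835e+5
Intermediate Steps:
j(R) = -56 (j(R) = -4*14 = -56)
g(U) = (1 + U)/(474 + U) (g(U) = (U + 1)/(474 + U) = (1 + U)/(474 + U))
-298348 + g(j(26)) = -298348 + (1 - 56)/(474 - 56) = -298348 - 55/418 = -298348 + (1/418)*(-55) = -298348 - 5/38 = -11337229/38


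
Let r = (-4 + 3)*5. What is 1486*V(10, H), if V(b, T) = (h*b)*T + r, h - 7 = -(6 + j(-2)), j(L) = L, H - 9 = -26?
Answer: -765290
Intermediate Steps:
H = -17 (H = 9 - 26 = -17)
r = -5 (r = -1*5 = -5)
h = 3 (h = 7 - (6 - 2) = 7 - 1*4 = 7 - 4 = 3)
V(b, T) = -5 + 3*T*b (V(b, T) = (3*b)*T - 5 = 3*T*b - 5 = -5 + 3*T*b)
1486*V(10, H) = 1486*(-5 + 3*(-17)*10) = 1486*(-5 - 510) = 1486*(-515) = -765290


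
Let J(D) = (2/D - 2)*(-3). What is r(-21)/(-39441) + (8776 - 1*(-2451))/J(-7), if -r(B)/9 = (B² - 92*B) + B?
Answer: 1033548271/631056 ≈ 1637.8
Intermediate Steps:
r(B) = -9*B² + 819*B (r(B) = -9*((B² - 92*B) + B) = -9*(B² - 91*B) = -9*B² + 819*B)
J(D) = 6 - 6/D (J(D) = (-2 + 2/D)*(-3) = 6 - 6/D)
r(-21)/(-39441) + (8776 - 1*(-2451))/J(-7) = (9*(-21)*(91 - 1*(-21)))/(-39441) + (8776 - 1*(-2451))/(6 - 6/(-7)) = (9*(-21)*(91 + 21))*(-1/39441) + (8776 + 2451)/(6 - 6*(-⅐)) = (9*(-21)*112)*(-1/39441) + 11227/(6 + 6/7) = -21168*(-1/39441) + 11227/(48/7) = 7056/13147 + 11227*(7/48) = 7056/13147 + 78589/48 = 1033548271/631056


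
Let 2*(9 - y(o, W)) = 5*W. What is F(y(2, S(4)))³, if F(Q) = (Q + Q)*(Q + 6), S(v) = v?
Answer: -1000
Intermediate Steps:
y(o, W) = 9 - 5*W/2
F(Q) = 2*Q*(6 + Q) (F(Q) = (2*Q)*(6 + Q) = 2*Q*(6 + Q))
F(y(2, S(4)))³ = (2*(9 - 5/2*4)*(6 + (9 - 5/2*4)))³ = (2*(9 - 10)*(6 + (9 - 10)))³ = (2*(-1)*(6 - 1))³ = (2*(-1)*5)³ = (-10)³ = -1000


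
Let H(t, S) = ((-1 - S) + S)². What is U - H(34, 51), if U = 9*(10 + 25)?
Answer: 314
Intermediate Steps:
H(t, S) = 1 (H(t, S) = (-1)² = 1)
U = 315 (U = 9*35 = 315)
U - H(34, 51) = 315 - 1*1 = 315 - 1 = 314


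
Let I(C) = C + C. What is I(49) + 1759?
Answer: 1857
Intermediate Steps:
I(C) = 2*C
I(49) + 1759 = 2*49 + 1759 = 98 + 1759 = 1857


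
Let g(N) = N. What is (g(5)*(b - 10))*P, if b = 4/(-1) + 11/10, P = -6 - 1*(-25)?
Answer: -2451/2 ≈ -1225.5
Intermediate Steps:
P = 19 (P = -6 + 25 = 19)
b = -29/10 (b = 4*(-1) + 11*(⅒) = -4 + 11/10 = -29/10 ≈ -2.9000)
(g(5)*(b - 10))*P = (5*(-29/10 - 10))*19 = (5*(-129/10))*19 = -129/2*19 = -2451/2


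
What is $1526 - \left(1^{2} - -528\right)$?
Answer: $997$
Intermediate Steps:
$1526 - \left(1^{2} - -528\right) = 1526 - \left(1 + 528\right) = 1526 - 529 = 997$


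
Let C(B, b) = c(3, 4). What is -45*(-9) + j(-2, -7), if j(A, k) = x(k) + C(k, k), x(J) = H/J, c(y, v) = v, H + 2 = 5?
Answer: 2860/7 ≈ 408.57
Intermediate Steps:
H = 3 (H = -2 + 5 = 3)
C(B, b) = 4
x(J) = 3/J
j(A, k) = 4 + 3/k (j(A, k) = 3/k + 4 = 4 + 3/k)
-45*(-9) + j(-2, -7) = -45*(-9) + (4 + 3/(-7)) = 405 + (4 + 3*(-1/7)) = 405 + (4 - 3/7) = 405 + 25/7 = 2860/7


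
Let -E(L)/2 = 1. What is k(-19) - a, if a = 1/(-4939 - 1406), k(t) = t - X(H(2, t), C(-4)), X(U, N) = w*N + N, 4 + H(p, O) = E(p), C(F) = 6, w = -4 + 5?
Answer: -196694/6345 ≈ -31.000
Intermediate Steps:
w = 1
E(L) = -2 (E(L) = -2*1 = -2)
H(p, O) = -6 (H(p, O) = -4 - 2 = -6)
X(U, N) = 2*N (X(U, N) = 1*N + N = N + N = 2*N)
k(t) = -12 + t (k(t) = t - 2*6 = t - 1*12 = t - 12 = -12 + t)
a = -1/6345 (a = 1/(-6345) = -1/6345 ≈ -0.00015760)
k(-19) - a = (-12 - 19) - 1*(-1/6345) = -31 + 1/6345 = -196694/6345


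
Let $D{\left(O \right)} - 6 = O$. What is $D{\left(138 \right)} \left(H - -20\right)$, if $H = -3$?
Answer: $2448$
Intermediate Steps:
$D{\left(O \right)} = 6 + O$
$D{\left(138 \right)} \left(H - -20\right) = \left(6 + 138\right) \left(-3 - -20\right) = 144 \left(-3 + 20\right) = 144 \cdot 17 = 2448$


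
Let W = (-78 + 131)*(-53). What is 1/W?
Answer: -1/2809 ≈ -0.00035600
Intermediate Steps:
W = -2809 (W = 53*(-53) = -2809)
1/W = 1/(-2809) = -1/2809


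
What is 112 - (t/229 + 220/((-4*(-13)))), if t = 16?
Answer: 320621/2977 ≈ 107.70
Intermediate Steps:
112 - (t/229 + 220/((-4*(-13)))) = 112 - (16/229 + 220/((-4*(-13)))) = 112 - (16*(1/229) + 220/52) = 112 - (16/229 + 220*(1/52)) = 112 - (16/229 + 55/13) = 112 - 1*12803/2977 = 112 - 12803/2977 = 320621/2977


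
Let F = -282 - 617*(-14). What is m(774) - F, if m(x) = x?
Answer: -7582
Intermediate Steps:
F = 8356 (F = -282 + 8638 = 8356)
m(774) - F = 774 - 1*8356 = 774 - 8356 = -7582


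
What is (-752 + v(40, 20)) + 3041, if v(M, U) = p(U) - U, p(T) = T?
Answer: 2289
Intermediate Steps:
v(M, U) = 0 (v(M, U) = U - U = 0)
(-752 + v(40, 20)) + 3041 = (-752 + 0) + 3041 = -752 + 3041 = 2289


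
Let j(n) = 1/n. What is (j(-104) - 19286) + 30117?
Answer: 1126423/104 ≈ 10831.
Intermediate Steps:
(j(-104) - 19286) + 30117 = (1/(-104) - 19286) + 30117 = (-1/104 - 19286) + 30117 = -2005745/104 + 30117 = 1126423/104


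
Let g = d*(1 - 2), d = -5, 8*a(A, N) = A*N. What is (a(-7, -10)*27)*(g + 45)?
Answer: 23625/2 ≈ 11813.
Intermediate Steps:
a(A, N) = A*N/8 (a(A, N) = (A*N)/8 = A*N/8)
g = 5 (g = -5*(1 - 2) = -5*(-1) = 5)
(a(-7, -10)*27)*(g + 45) = (((1/8)*(-7)*(-10))*27)*(5 + 45) = ((35/4)*27)*50 = (945/4)*50 = 23625/2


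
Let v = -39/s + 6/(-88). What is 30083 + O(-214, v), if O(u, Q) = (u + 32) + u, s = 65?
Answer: 29687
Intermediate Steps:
v = -147/220 (v = -39/65 + 6/(-88) = -39*1/65 + 6*(-1/88) = -⅗ - 3/44 = -147/220 ≈ -0.66818)
O(u, Q) = 32 + 2*u (O(u, Q) = (32 + u) + u = 32 + 2*u)
30083 + O(-214, v) = 30083 + (32 + 2*(-214)) = 30083 + (32 - 428) = 30083 - 396 = 29687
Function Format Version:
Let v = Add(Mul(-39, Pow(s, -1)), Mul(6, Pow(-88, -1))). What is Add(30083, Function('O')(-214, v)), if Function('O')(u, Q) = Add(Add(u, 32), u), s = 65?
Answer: 29687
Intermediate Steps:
v = Rational(-147, 220) (v = Add(Mul(-39, Pow(65, -1)), Mul(6, Pow(-88, -1))) = Add(Mul(-39, Rational(1, 65)), Mul(6, Rational(-1, 88))) = Add(Rational(-3, 5), Rational(-3, 44)) = Rational(-147, 220) ≈ -0.66818)
Function('O')(u, Q) = Add(32, Mul(2, u)) (Function('O')(u, Q) = Add(Add(32, u), u) = Add(32, Mul(2, u)))
Add(30083, Function('O')(-214, v)) = Add(30083, Add(32, Mul(2, -214))) = Add(30083, Add(32, -428)) = Add(30083, -396) = 29687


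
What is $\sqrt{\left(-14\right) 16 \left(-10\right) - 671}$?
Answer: $\sqrt{1569} \approx 39.611$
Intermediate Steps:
$\sqrt{\left(-14\right) 16 \left(-10\right) - 671} = \sqrt{\left(-224\right) \left(-10\right) - 671} = \sqrt{2240 - 671} = \sqrt{1569}$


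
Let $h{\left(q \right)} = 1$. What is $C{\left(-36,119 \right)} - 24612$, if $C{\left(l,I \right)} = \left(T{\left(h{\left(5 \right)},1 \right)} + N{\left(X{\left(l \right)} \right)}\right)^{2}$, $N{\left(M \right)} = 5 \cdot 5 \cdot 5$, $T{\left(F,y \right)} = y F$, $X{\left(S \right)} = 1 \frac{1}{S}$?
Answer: $-8736$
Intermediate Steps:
$X{\left(S \right)} = \frac{1}{S}$
$T{\left(F,y \right)} = F y$
$N{\left(M \right)} = 125$ ($N{\left(M \right)} = 25 \cdot 5 = 125$)
$C{\left(l,I \right)} = 15876$ ($C{\left(l,I \right)} = \left(1 \cdot 1 + 125\right)^{2} = \left(1 + 125\right)^{2} = 126^{2} = 15876$)
$C{\left(-36,119 \right)} - 24612 = 15876 - 24612 = -8736$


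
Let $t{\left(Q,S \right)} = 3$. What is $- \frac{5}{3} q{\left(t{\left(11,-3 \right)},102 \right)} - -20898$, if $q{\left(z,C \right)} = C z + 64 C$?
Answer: $9508$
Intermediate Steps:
$q{\left(z,C \right)} = 64 C + C z$
$- \frac{5}{3} q{\left(t{\left(11,-3 \right)},102 \right)} - -20898 = - \frac{5}{3} \cdot 102 \left(64 + 3\right) - -20898 = \left(-5\right) \frac{1}{3} \cdot 102 \cdot 67 + 20898 = \left(- \frac{5}{3}\right) 6834 + 20898 = -11390 + 20898 = 9508$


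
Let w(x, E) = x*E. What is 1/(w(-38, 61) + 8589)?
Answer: 1/6271 ≈ 0.00015946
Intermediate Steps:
w(x, E) = E*x
1/(w(-38, 61) + 8589) = 1/(61*(-38) + 8589) = 1/(-2318 + 8589) = 1/6271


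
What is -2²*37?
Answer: -148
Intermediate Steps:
-2²*37 = -4*37 = -1*148 = -148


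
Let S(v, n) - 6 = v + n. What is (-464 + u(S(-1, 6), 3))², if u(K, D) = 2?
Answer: 213444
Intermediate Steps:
S(v, n) = 6 + n + v (S(v, n) = 6 + (v + n) = 6 + (n + v) = 6 + n + v)
(-464 + u(S(-1, 6), 3))² = (-464 + 2)² = (-462)² = 213444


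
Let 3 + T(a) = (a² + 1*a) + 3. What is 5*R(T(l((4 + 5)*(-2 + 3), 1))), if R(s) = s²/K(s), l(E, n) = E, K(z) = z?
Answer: 450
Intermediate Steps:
T(a) = a + a² (T(a) = -3 + ((a² + 1*a) + 3) = -3 + ((a² + a) + 3) = -3 + ((a + a²) + 3) = -3 + (3 + a + a²) = a + a²)
R(s) = s (R(s) = s²/s = s)
5*R(T(l((4 + 5)*(-2 + 3), 1))) = 5*(((4 + 5)*(-2 + 3))*(1 + (4 + 5)*(-2 + 3))) = 5*((9*1)*(1 + 9*1)) = 5*(9*(1 + 9)) = 5*(9*10) = 5*90 = 450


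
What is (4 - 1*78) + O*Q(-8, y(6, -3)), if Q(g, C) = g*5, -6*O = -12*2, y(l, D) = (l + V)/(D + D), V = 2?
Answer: -234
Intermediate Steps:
y(l, D) = (2 + l)/(2*D) (y(l, D) = (l + 2)/(D + D) = (2 + l)/((2*D)) = (2 + l)*(1/(2*D)) = (2 + l)/(2*D))
O = 4 (O = -(-2)*2 = -⅙*(-24) = 4)
Q(g, C) = 5*g
(4 - 1*78) + O*Q(-8, y(6, -3)) = (4 - 1*78) + 4*(5*(-8)) = (4 - 78) + 4*(-40) = -74 - 160 = -234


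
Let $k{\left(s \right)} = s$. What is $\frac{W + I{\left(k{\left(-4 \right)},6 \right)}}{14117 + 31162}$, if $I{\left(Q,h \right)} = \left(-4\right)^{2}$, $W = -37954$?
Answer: $- \frac{12646}{15093} \approx -0.83787$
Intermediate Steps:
$I{\left(Q,h \right)} = 16$
$\frac{W + I{\left(k{\left(-4 \right)},6 \right)}}{14117 + 31162} = \frac{-37954 + 16}{14117 + 31162} = - \frac{37938}{45279} = \left(-37938\right) \frac{1}{45279} = - \frac{12646}{15093}$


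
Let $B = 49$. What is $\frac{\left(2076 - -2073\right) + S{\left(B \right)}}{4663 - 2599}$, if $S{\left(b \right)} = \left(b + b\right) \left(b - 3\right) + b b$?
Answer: $\frac{1843}{344} \approx 5.3576$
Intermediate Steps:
$S{\left(b \right)} = b^{2} + 2 b \left(-3 + b\right)$ ($S{\left(b \right)} = 2 b \left(-3 + b\right) + b^{2} = b^{2} + 2 b \left(-3 + b\right)$)
$\frac{\left(2076 - -2073\right) + S{\left(B \right)}}{4663 - 2599} = \frac{\left(2076 - -2073\right) + 3 \cdot 49 \left(-2 + 49\right)}{4663 - 2599} = \frac{\left(2076 + 2073\right) + 3 \cdot 49 \cdot 47}{2064} = \left(4149 + 6909\right) \frac{1}{2064} = 11058 \cdot \frac{1}{2064} = \frac{1843}{344}$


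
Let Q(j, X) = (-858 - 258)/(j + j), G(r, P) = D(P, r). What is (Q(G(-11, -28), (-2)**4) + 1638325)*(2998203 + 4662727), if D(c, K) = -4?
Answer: 12552161841985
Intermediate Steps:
G(r, P) = -4
Q(j, X) = -558/j (Q(j, X) = -1116*1/(2*j) = -558/j)
(Q(G(-11, -28), (-2)**4) + 1638325)*(2998203 + 4662727) = (-558/(-4) + 1638325)*(2998203 + 4662727) = (-558*(-1/4) + 1638325)*7660930 = (279/2 + 1638325)*7660930 = (3276929/2)*7660930 = 12552161841985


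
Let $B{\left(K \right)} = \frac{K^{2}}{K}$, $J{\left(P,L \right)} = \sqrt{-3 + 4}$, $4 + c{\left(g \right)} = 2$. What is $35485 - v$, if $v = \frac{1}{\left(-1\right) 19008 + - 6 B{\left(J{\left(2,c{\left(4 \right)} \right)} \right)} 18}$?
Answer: $\frac{678331261}{19116} \approx 35485.0$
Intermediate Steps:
$c{\left(g \right)} = -2$ ($c{\left(g \right)} = -4 + 2 = -2$)
$J{\left(P,L \right)} = 1$ ($J{\left(P,L \right)} = \sqrt{1} = 1$)
$B{\left(K \right)} = K$
$v = - \frac{1}{19116}$ ($v = \frac{1}{\left(-1\right) 19008 + \left(-6\right) 1 \cdot 18} = \frac{1}{-19008 - 108} = \frac{1}{-19116} = - \frac{1}{19116} \approx -5.2312 \cdot 10^{-5}$)
$35485 - v = 35485 - - \frac{1}{19116} = 35485 + \frac{1}{19116} = \frac{678331261}{19116}$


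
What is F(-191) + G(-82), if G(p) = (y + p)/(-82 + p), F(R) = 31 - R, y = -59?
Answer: 36549/164 ≈ 222.86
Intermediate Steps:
G(p) = (-59 + p)/(-82 + p)
F(-191) + G(-82) = (31 - 1*(-191)) + (-59 - 82)/(-82 - 82) = (31 + 191) - 141/(-164) = 222 - 1/164*(-141) = 222 + 141/164 = 36549/164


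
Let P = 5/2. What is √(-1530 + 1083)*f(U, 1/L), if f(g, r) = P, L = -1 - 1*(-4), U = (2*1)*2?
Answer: 5*I*√447/2 ≈ 52.856*I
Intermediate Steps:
U = 4 (U = 2*2 = 4)
L = 3 (L = -1 + 4 = 3)
P = 5/2 (P = 5*(½) = 5/2 ≈ 2.5000)
f(g, r) = 5/2
√(-1530 + 1083)*f(U, 1/L) = √(-1530 + 1083)*(5/2) = √(-447)*(5/2) = (I*√447)*(5/2) = 5*I*√447/2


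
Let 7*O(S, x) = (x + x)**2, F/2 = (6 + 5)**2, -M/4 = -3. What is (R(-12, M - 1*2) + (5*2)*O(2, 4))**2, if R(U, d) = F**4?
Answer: 576393442139138777344/49 ≈ 1.1763e+19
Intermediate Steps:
M = 12 (M = -4*(-3) = 12)
F = 242 (F = 2*(6 + 5)**2 = 2*11**2 = 2*121 = 242)
O(S, x) = 4*x**2/7 (O(S, x) = (x + x)**2/7 = (2*x)**2/7 = (4*x**2)/7 = 4*x**2/7)
R(U, d) = 3429742096 (R(U, d) = 242**4 = 3429742096)
(R(-12, M - 1*2) + (5*2)*O(2, 4))**2 = (3429742096 + (5*2)*((4/7)*4**2))**2 = (3429742096 + 10*((4/7)*16))**2 = (3429742096 + 10*(64/7))**2 = (3429742096 + 640/7)**2 = (24008195312/7)**2 = 576393442139138777344/49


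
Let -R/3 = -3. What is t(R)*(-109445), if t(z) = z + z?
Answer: -1970010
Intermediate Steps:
R = 9 (R = -3*(-3) = 9)
t(z) = 2*z
t(R)*(-109445) = (2*9)*(-109445) = 18*(-109445) = -1970010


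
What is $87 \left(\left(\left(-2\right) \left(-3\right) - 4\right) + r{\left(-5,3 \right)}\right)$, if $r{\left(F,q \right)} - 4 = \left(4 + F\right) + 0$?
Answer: $435$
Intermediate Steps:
$r{\left(F,q \right)} = 8 + F$ ($r{\left(F,q \right)} = 4 + \left(\left(4 + F\right) + 0\right) = 4 + \left(4 + F\right) = 8 + F$)
$87 \left(\left(\left(-2\right) \left(-3\right) - 4\right) + r{\left(-5,3 \right)}\right) = 87 \left(\left(\left(-2\right) \left(-3\right) - 4\right) + \left(8 - 5\right)\right) = 87 \left(\left(6 - 4\right) + 3\right) = 87 \left(2 + 3\right) = 87 \cdot 5 = 435$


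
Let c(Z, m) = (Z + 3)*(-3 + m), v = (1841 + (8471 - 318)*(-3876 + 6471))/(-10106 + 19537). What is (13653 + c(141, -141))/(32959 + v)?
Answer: -66799773/331995205 ≈ -0.20121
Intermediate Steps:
v = 21158876/9431 (v = (1841 + 8153*2595)/9431 = (1841 + 21157035)*(1/9431) = 21158876*(1/9431) = 21158876/9431 ≈ 2243.5)
c(Z, m) = (-3 + m)*(3 + Z) (c(Z, m) = (3 + Z)*(-3 + m) = (-3 + m)*(3 + Z))
(13653 + c(141, -141))/(32959 + v) = (13653 + (-9 - 3*141 + 3*(-141) + 141*(-141)))/(32959 + 21158876/9431) = (13653 + (-9 - 423 - 423 - 19881))/(331995205/9431) = (13653 - 20736)*(9431/331995205) = -7083*9431/331995205 = -66799773/331995205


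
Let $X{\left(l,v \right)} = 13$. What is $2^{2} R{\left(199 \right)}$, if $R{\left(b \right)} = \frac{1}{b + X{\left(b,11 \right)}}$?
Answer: $\frac{1}{53} \approx 0.018868$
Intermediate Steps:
$R{\left(b \right)} = \frac{1}{13 + b}$ ($R{\left(b \right)} = \frac{1}{b + 13} = \frac{1}{13 + b}$)
$2^{2} R{\left(199 \right)} = \frac{2^{2}}{13 + 199} = \frac{4}{212} = 4 \cdot \frac{1}{212} = \frac{1}{53}$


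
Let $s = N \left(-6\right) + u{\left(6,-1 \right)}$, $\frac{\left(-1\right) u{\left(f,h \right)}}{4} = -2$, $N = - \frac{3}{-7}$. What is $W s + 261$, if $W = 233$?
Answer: $\frac{10681}{7} \approx 1525.9$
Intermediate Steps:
$N = \frac{3}{7}$ ($N = \left(-3\right) \left(- \frac{1}{7}\right) = \frac{3}{7} \approx 0.42857$)
$u{\left(f,h \right)} = 8$ ($u{\left(f,h \right)} = \left(-4\right) \left(-2\right) = 8$)
$s = \frac{38}{7}$ ($s = \frac{3}{7} \left(-6\right) + 8 = - \frac{18}{7} + 8 = \frac{38}{7} \approx 5.4286$)
$W s + 261 = 233 \cdot \frac{38}{7} + 261 = \frac{8854}{7} + 261 = \frac{10681}{7}$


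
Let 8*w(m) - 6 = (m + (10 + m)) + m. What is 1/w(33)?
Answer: 8/115 ≈ 0.069565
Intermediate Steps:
w(m) = 2 + 3*m/8 (w(m) = ¾ + ((m + (10 + m)) + m)/8 = ¾ + ((10 + 2*m) + m)/8 = ¾ + (10 + 3*m)/8 = ¾ + (5/4 + 3*m/8) = 2 + 3*m/8)
1/w(33) = 1/(2 + (3/8)*33) = 1/(2 + 99/8) = 1/(115/8) = 8/115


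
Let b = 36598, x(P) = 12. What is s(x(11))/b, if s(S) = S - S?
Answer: 0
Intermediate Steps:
s(S) = 0
s(x(11))/b = 0/36598 = 0*(1/36598) = 0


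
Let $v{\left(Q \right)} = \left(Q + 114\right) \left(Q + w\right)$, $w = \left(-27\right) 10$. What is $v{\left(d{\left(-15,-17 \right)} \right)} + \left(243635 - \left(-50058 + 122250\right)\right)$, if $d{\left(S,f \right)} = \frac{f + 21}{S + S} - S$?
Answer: $\frac{31177084}{225} \approx 1.3856 \cdot 10^{5}$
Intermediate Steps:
$w = -270$
$d{\left(S,f \right)} = - S + \frac{21 + f}{2 S}$ ($d{\left(S,f \right)} = \frac{21 + f}{2 S} - S = - S + \frac{21 + f}{2 S}$)
$v{\left(Q \right)} = \left(-270 + Q\right) \left(114 + Q\right)$ ($v{\left(Q \right)} = \left(Q + 114\right) \left(Q - 270\right) = \left(114 + Q\right) \left(-270 + Q\right) = \left(-270 + Q\right) \left(114 + Q\right)$)
$v{\left(d{\left(-15,-17 \right)} \right)} + \left(243635 - \left(-50058 + 122250\right)\right) = \left(-30780 + \left(\frac{21 - 17 - 2 \left(-15\right)^{2}}{2 \left(-15\right)}\right)^{2} - 156 \frac{21 - 17 - 2 \left(-15\right)^{2}}{2 \left(-15\right)}\right) + \left(243635 - \left(-50058 + 122250\right)\right) = \left(-30780 + \left(\frac{1}{2} \left(- \frac{1}{15}\right) \left(21 - 17 - 450\right)\right)^{2} - 156 \cdot \frac{1}{2} \left(- \frac{1}{15}\right) \left(21 - 17 - 450\right)\right) + \left(243635 - 72192\right) = \left(-30780 + \left(\frac{1}{2} \left(- \frac{1}{15}\right) \left(-446\right)\right)^{2} - 156 \cdot \frac{1}{2} \left(- \frac{1}{15}\right) \left(-446\right)\right) + 171443 = \left(-30780 + \left(\frac{223}{15}\right)^{2} - \frac{11596}{5}\right) + 171443 = \left(-30780 + \frac{49729}{225} - \frac{11596}{5}\right) + 171443 = - \frac{7397591}{225} + 171443 = \frac{31177084}{225}$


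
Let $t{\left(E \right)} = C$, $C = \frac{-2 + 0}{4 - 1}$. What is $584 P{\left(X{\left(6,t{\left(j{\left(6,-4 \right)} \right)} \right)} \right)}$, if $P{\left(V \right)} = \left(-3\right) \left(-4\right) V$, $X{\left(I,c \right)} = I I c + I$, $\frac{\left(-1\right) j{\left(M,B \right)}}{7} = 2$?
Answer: $-126144$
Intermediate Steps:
$j{\left(M,B \right)} = -14$ ($j{\left(M,B \right)} = \left(-7\right) 2 = -14$)
$C = - \frac{2}{3} \approx -0.66667$
$t{\left(E \right)} = - \frac{2}{3}$
$X{\left(I,c \right)} = I + c I^{2}$ ($X{\left(I,c \right)} = I^{2} c + I = c I^{2} + I = I + c I^{2}$)
$P{\left(V \right)} = 12 V$
$584 P{\left(X{\left(6,t{\left(j{\left(6,-4 \right)} \right)} \right)} \right)} = 584 \cdot 12 \cdot 6 \left(1 + 6 \left(- \frac{2}{3}\right)\right) = 584 \cdot 12 \cdot 6 \left(1 - 4\right) = 584 \cdot 12 \cdot 6 \left(-3\right) = 584 \cdot 12 \left(-18\right) = 584 \left(-216\right) = -126144$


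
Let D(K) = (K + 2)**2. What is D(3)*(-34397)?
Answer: -859925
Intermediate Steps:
D(K) = (2 + K)**2
D(3)*(-34397) = (2 + 3)**2*(-34397) = 5**2*(-34397) = 25*(-34397) = -859925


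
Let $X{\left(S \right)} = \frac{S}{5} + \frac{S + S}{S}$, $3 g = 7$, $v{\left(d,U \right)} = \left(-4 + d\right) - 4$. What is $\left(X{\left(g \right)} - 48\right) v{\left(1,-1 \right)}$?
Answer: $\frac{4781}{15} \approx 318.73$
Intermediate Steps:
$v{\left(d,U \right)} = -8 + d$
$g = \frac{7}{3}$ ($g = \frac{1}{3} \cdot 7 = \frac{7}{3} \approx 2.3333$)
$X{\left(S \right)} = 2 + \frac{S}{5}$ ($X{\left(S \right)} = S \frac{1}{5} + \frac{2 S}{S} = \frac{S}{5} + 2 = 2 + \frac{S}{5}$)
$\left(X{\left(g \right)} - 48\right) v{\left(1,-1 \right)} = \left(\left(2 + \frac{1}{5} \cdot \frac{7}{3}\right) - 48\right) \left(-8 + 1\right) = \left(\left(2 + \frac{7}{15}\right) - 48\right) \left(-7\right) = \left(\frac{37}{15} - 48\right) \left(-7\right) = \left(- \frac{683}{15}\right) \left(-7\right) = \frac{4781}{15}$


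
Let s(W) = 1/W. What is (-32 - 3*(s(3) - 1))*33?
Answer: -990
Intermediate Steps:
(-32 - 3*(s(3) - 1))*33 = (-32 - 3*(1/3 - 1))*33 = (-32 - 3*(⅓ - 1))*33 = (-32 - 3*(-⅔))*33 = (-32 + 2)*33 = -30*33 = -990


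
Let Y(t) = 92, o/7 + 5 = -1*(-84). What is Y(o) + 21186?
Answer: 21278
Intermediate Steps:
o = 553 (o = -35 + 7*(-1*(-84)) = -35 + 7*84 = -35 + 588 = 553)
Y(o) + 21186 = 92 + 21186 = 21278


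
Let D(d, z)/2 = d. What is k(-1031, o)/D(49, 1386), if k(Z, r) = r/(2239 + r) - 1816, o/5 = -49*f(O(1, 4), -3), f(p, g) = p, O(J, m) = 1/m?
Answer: -15819421/853678 ≈ -18.531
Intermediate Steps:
D(d, z) = 2*d
o = -245/4 (o = 5*(-49/4) = -245/4 ≈ -61.250)
k(Z, r) = -1816 + r/(2239 + r) (k(Z, r) = r/(2239 + r) - 1816 = -1816 + r/(2239 + r))
k(-1031, o)/D(49, 1386) = ((-4066024 - 1815*(-245/4))/(2239 - 245/4))/((2*49)) = ((-4066024 + 444675/4)/(8711/4))/98 = ((4/8711)*(-15819421/4))*(1/98) = -15819421/8711*1/98 = -15819421/853678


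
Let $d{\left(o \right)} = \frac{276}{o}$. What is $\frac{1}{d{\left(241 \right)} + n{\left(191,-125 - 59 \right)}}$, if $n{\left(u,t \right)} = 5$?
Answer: $\frac{241}{1481} \approx 0.16273$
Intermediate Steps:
$\frac{1}{d{\left(241 \right)} + n{\left(191,-125 - 59 \right)}} = \frac{1}{\frac{276}{241} + 5} = \frac{1}{\frac{1481}{241}} = \frac{241}{1481}$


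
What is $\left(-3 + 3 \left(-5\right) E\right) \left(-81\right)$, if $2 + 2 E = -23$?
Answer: $- \frac{29889}{2} \approx -14945.0$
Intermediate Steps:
$E = - \frac{25}{2}$ ($E = -1 + \frac{1}{2} \left(-23\right) = -1 - \frac{23}{2} = - \frac{25}{2} \approx -12.5$)
$\left(-3 + 3 \left(-5\right) E\right) \left(-81\right) = \left(-3 + 3 \left(-5\right) \left(- \frac{25}{2}\right)\right) \left(-81\right) = \left(-3 - - \frac{375}{2}\right) \left(-81\right) = \left(-3 + \frac{375}{2}\right) \left(-81\right) = \frac{369}{2} \left(-81\right) = - \frac{29889}{2}$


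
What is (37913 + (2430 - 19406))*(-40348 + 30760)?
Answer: -200743956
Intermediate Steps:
(37913 + (2430 - 19406))*(-40348 + 30760) = (37913 - 16976)*(-9588) = 20937*(-9588) = -200743956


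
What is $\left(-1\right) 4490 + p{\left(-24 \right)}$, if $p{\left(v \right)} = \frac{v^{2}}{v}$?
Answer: $-4514$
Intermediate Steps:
$p{\left(v \right)} = v$
$\left(-1\right) 4490 + p{\left(-24 \right)} = \left(-1\right) 4490 - 24 = -4490 - 24 = -4514$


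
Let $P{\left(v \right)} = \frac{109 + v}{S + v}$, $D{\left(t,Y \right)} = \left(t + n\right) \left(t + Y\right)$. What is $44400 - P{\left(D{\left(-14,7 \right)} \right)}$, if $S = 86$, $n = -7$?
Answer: $\frac{10344944}{233} \approx 44399.0$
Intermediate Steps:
$D{\left(t,Y \right)} = \left(-7 + t\right) \left(Y + t\right)$ ($D{\left(t,Y \right)} = \left(t - 7\right) \left(t + Y\right) = \left(-7 + t\right) \left(Y + t\right)$)
$P{\left(v \right)} = \frac{109 + v}{86 + v}$
$44400 - P{\left(D{\left(-14,7 \right)} \right)} = 44400 - \frac{109 + \left(\left(-14\right)^{2} - 49 - -98 + 7 \left(-14\right)\right)}{86 + \left(\left(-14\right)^{2} - 49 - -98 + 7 \left(-14\right)\right)} = 44400 - \frac{109 + \left(196 - 49 + 98 - 98\right)}{86 + \left(196 - 49 + 98 - 98\right)} = 44400 - \frac{109 + 147}{86 + 147} = 44400 - \frac{1}{233} \cdot 256 = 44400 - \frac{256}{233} = \frac{10344944}{233}$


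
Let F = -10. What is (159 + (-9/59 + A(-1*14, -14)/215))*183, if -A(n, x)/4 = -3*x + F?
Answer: 367359324/12685 ≈ 28960.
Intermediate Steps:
A(n, x) = 40 + 12*x (A(n, x) = -4*(-3*x - 10) = -4*(-10 - 3*x) = 40 + 12*x)
(159 + (-9/59 + A(-1*14, -14)/215))*183 = (159 + (-9/59 + (40 + 12*(-14))/215))*183 = (159 + (-9*1/59 + (40 - 168)*(1/215)))*183 = (159 + (-9/59 - 128*1/215))*183 = (159 + (-9/59 - 128/215))*183 = (159 - 9487/12685)*183 = (2007428/12685)*183 = 367359324/12685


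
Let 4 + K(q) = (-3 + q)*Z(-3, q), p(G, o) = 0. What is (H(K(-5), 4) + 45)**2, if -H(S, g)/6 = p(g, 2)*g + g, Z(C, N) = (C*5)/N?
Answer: 441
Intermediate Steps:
Z(C, N) = 5*C/N (Z(C, N) = (5*C)/N = 5*C/N)
K(q) = -4 - 15*(-3 + q)/q (K(q) = -4 + (-3 + q)*(5*(-3)/q) = -4 + (-3 + q)*(-15/q) = -4 - 15*(-3 + q)/q)
H(S, g) = -6*g (H(S, g) = -6*(0*g + g) = -6*(0 + g) = -6*g)
(H(K(-5), 4) + 45)**2 = (-6*4 + 45)**2 = (-24 + 45)**2 = 21**2 = 441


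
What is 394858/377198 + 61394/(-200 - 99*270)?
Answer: -3131042018/2539485535 ≈ -1.2329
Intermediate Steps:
394858/377198 + 61394/(-200 - 99*270) = 394858*(1/377198) + 61394/(-200 - 26730) = 197429/188599 + 61394/(-26930) = 197429/188599 + 61394*(-1/26930) = 197429/188599 - 30697/13465 = -3131042018/2539485535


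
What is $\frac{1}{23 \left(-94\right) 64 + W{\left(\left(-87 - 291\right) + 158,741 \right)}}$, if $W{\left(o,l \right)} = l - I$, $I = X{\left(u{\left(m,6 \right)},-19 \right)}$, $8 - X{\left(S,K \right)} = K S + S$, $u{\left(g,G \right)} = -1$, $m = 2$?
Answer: $- \frac{1}{137617} \approx -7.2665 \cdot 10^{-6}$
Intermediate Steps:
$X{\left(S,K \right)} = 8 - S - K S$ ($X{\left(S,K \right)} = 8 - \left(K S + S\right) = 8 - \left(S + K S\right) = 8 - S - K S$)
$I = -10$ ($I = 8 - -1 - \left(-19\right) \left(-1\right) = 8 + 1 - 19 = -10$)
$W{\left(o,l \right)} = 10 + l$ ($W{\left(o,l \right)} = l - -10 = l + 10 = 10 + l$)
$\frac{1}{23 \left(-94\right) 64 + W{\left(\left(-87 - 291\right) + 158,741 \right)}} = \frac{1}{23 \left(-94\right) 64 + \left(10 + 741\right)} = \frac{1}{\left(-2162\right) 64 + 751} = \frac{1}{-138368 + 751} = \frac{1}{-137617} = - \frac{1}{137617}$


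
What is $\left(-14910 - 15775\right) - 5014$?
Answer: $-35699$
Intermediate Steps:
$\left(-14910 - 15775\right) - 5014 = -30685 - 5014 = -35699$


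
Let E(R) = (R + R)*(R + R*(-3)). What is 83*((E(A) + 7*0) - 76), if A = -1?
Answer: -6640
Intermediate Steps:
E(R) = -4*R² (E(R) = (2*R)*(R - 3*R) = (2*R)*(-2*R) = -4*R²)
83*((E(A) + 7*0) - 76) = 83*((-4*(-1)² + 7*0) - 76) = 83*((-4*1 + 0) - 76) = 83*((-4 + 0) - 76) = 83*(-4 - 76) = 83*(-80) = -6640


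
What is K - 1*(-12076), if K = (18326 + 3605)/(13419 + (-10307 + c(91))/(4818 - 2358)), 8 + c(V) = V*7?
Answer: 66429129162/5500177 ≈ 12078.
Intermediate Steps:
c(V) = -8 + 7*V (c(V) = -8 + V*7 = -8 + 7*V)
K = 8991710/5500177 (K = (18326 + 3605)/(13419 + (-10307 + (-8 + 7*91))/(4818 - 2358)) = 21931/(13419 + (-10307 + (-8 + 637))/2460) = 21931/(13419 + (-10307 + 629)*(1/2460)) = 21931/(13419 - 9678*1/2460) = 21931/(13419 - 1613/410) = 21931/(5500177/410) = 21931*(410/5500177) = 8991710/5500177 ≈ 1.6348)
K - 1*(-12076) = 8991710/5500177 - 1*(-12076) = 8991710/5500177 + 12076 = 66429129162/5500177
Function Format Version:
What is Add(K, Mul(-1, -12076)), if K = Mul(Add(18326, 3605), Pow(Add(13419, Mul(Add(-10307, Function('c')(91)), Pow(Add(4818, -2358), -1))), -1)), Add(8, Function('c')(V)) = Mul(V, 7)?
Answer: Rational(66429129162, 5500177) ≈ 12078.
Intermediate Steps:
Function('c')(V) = Add(-8, Mul(7, V)) (Function('c')(V) = Add(-8, Mul(V, 7)) = Add(-8, Mul(7, V)))
K = Rational(8991710, 5500177) (K = Mul(Add(18326, 3605), Pow(Add(13419, Mul(Add(-10307, Add(-8, Mul(7, 91))), Pow(Add(4818, -2358), -1))), -1)) = Mul(21931, Pow(Add(13419, Mul(Add(-10307, Add(-8, 637)), Pow(2460, -1))), -1)) = Mul(21931, Pow(Add(13419, Mul(Add(-10307, 629), Rational(1, 2460))), -1)) = Mul(21931, Pow(Add(13419, Mul(-9678, Rational(1, 2460))), -1)) = Mul(21931, Pow(Add(13419, Rational(-1613, 410)), -1)) = Mul(21931, Pow(Rational(5500177, 410), -1)) = Mul(21931, Rational(410, 5500177)) = Rational(8991710, 5500177) ≈ 1.6348)
Add(K, Mul(-1, -12076)) = Add(Rational(8991710, 5500177), Mul(-1, -12076)) = Add(Rational(8991710, 5500177), 12076) = Rational(66429129162, 5500177)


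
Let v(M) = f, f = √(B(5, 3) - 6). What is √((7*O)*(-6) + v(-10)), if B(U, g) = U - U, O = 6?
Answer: √(-252 + I*√6) ≈ 0.07715 + 15.875*I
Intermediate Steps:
B(U, g) = 0
f = I*√6 (f = √(0 - 6) = √(-6) = I*√6 ≈ 2.4495*I)
v(M) = I*√6
√((7*O)*(-6) + v(-10)) = √((7*6)*(-6) + I*√6) = √(42*(-6) + I*√6) = √(-252 + I*√6)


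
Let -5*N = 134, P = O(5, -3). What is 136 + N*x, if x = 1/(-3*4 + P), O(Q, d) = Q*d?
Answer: 18494/135 ≈ 136.99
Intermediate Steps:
P = -15 (P = 5*(-3) = -15)
N = -134/5 (N = -1/5*134 = -134/5 ≈ -26.800)
x = -1/27 (x = 1/(-3*4 - 15) = 1/(-12 - 15) = 1/(-27) = -1/27 ≈ -0.037037)
136 + N*x = 136 - 134/5*(-1/27) = 136 + 134/135 = 18494/135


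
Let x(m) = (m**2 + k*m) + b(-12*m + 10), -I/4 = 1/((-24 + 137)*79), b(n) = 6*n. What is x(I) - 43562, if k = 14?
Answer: -3466730123078/79691329 ≈ -43502.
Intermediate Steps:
I = -4/8927 (I = -4/((-24 + 137)*79) = -4/(113*79) = -4*1/8927 = -4/8927 ≈ -0.00044808)
x(m) = 60 + m**2 - 58*m (x(m) = (m**2 + 14*m) + 6*(-12*m + 10) = (m**2 + 14*m) + 6*(10 - 12*m) = (m**2 + 14*m) + (60 - 72*m) = 60 + m**2 - 58*m)
x(I) - 43562 = (60 + (-4/8927)**2 - 58*(-4/8927)) - 43562 = (60 + 16/79691329 + 232/8927) - 43562 = 4783550820/79691329 - 43562 = -3466730123078/79691329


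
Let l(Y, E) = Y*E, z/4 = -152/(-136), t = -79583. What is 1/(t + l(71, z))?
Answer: -17/1347515 ≈ -1.2616e-5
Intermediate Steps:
z = 76/17 (z = 4*(-152/(-136)) = 4*(-152*(-1/136)) = 4*(19/17) = 76/17 ≈ 4.4706)
l(Y, E) = E*Y
1/(t + l(71, z)) = 1/(-79583 + (76/17)*71) = 1/(-79583 + 5396/17) = 1/(-1347515/17) = -17/1347515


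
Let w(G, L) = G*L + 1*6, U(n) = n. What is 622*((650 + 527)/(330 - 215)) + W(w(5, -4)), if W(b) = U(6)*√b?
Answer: 732094/115 + 6*I*√14 ≈ 6366.0 + 22.45*I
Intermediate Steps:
w(G, L) = 6 + G*L (w(G, L) = G*L + 6 = 6 + G*L)
W(b) = 6*√b
622*((650 + 527)/(330 - 215)) + W(w(5, -4)) = 622*((650 + 527)/(330 - 215)) + 6*√(6 + 5*(-4)) = 622*(1177/115) + 6*√(6 - 20) = 622*(1177*(1/115)) + 6*√(-14) = 622*(1177/115) + 6*(I*√14) = 732094/115 + 6*I*√14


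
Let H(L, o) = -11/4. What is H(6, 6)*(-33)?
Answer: 363/4 ≈ 90.750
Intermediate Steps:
H(L, o) = -11/4 (H(L, o) = -11*¼ = -11/4)
H(6, 6)*(-33) = -11/4*(-33) = 363/4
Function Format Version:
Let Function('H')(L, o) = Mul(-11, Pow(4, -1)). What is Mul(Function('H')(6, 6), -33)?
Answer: Rational(363, 4) ≈ 90.750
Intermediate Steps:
Function('H')(L, o) = Rational(-11, 4) (Function('H')(L, o) = Mul(-11, Rational(1, 4)) = Rational(-11, 4))
Mul(Function('H')(6, 6), -33) = Mul(Rational(-11, 4), -33) = Rational(363, 4)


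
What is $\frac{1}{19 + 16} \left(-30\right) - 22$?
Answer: $- \frac{160}{7} \approx -22.857$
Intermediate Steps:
$\frac{1}{19 + 16} \left(-30\right) - 22 = \frac{1}{35} \left(-30\right) - 22 = - \frac{6}{7} - 22 = - \frac{160}{7}$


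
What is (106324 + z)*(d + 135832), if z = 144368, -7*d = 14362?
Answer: 234763531704/7 ≈ 3.3538e+10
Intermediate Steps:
d = -14362/7 (d = -1/7*14362 = -14362/7 ≈ -2051.7)
(106324 + z)*(d + 135832) = (106324 + 144368)*(-14362/7 + 135832) = 250692*(936462/7) = 234763531704/7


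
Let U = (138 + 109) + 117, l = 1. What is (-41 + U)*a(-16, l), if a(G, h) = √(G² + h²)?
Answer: 323*√257 ≈ 5178.1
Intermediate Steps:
U = 364 (U = 247 + 117 = 364)
(-41 + U)*a(-16, l) = (-41 + 364)*√((-16)² + 1²) = 323*√(256 + 1) = 323*√257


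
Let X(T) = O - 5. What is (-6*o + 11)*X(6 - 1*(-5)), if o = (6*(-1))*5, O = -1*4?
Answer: -1719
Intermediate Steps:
O = -4
o = -30 (o = -6*5 = -30)
X(T) = -9 (X(T) = -4 - 5 = -9)
(-6*o + 11)*X(6 - 1*(-5)) = (-6*(-30) + 11)*(-9) = (180 + 11)*(-9) = 191*(-9) = -1719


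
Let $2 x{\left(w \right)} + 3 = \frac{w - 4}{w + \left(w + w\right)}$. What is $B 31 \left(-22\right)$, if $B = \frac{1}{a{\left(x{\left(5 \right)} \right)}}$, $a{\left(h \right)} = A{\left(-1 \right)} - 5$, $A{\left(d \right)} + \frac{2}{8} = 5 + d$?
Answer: $\frac{2728}{5} \approx 545.6$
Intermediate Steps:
$x{\left(w \right)} = - \frac{3}{2} + \frac{-4 + w}{6 w}$ ($x{\left(w \right)} = - \frac{3}{2} + \frac{\left(w - 4\right) \frac{1}{w + \left(w + w\right)}}{2} = - \frac{3}{2} + \frac{\left(-4 + w\right) \frac{1}{w + 2 w}}{2} = - \frac{3}{2} + \frac{\left(-4 + w\right) \frac{1}{3 w}}{2} = - \frac{3}{2} + \frac{\frac{1}{3} \frac{1}{w} \left(-4 + w\right)}{2} = - \frac{3}{2} + \frac{-4 + w}{6 w}$)
$A{\left(d \right)} = \frac{19}{4} + d$ ($A{\left(d \right)} = - \frac{1}{4} + \left(5 + d\right) = \frac{19}{4} + d$)
$a{\left(h \right)} = - \frac{5}{4}$ ($a{\left(h \right)} = \left(\frac{19}{4} - 1\right) - 5 = \frac{15}{4} - 5 = - \frac{5}{4}$)
$B = - \frac{4}{5}$ ($B = \frac{1}{- \frac{5}{4}} = - \frac{4}{5} \approx -0.8$)
$B 31 \left(-22\right) = \left(- \frac{4}{5}\right) 31 \left(-22\right) = \left(- \frac{124}{5}\right) \left(-22\right) = \frac{2728}{5}$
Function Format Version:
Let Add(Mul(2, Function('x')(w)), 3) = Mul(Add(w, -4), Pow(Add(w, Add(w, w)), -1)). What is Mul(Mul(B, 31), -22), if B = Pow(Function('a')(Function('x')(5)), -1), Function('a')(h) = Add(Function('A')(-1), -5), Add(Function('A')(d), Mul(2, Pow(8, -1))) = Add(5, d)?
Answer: Rational(2728, 5) ≈ 545.60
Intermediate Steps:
Function('x')(w) = Add(Rational(-3, 2), Mul(Rational(1, 6), Pow(w, -1), Add(-4, w))) (Function('x')(w) = Add(Rational(-3, 2), Mul(Rational(1, 2), Mul(Add(w, -4), Pow(Add(w, Add(w, w)), -1)))) = Add(Rational(-3, 2), Mul(Rational(1, 2), Mul(Add(-4, w), Pow(Add(w, Mul(2, w)), -1)))) = Add(Rational(-3, 2), Mul(Rational(1, 2), Mul(Add(-4, w), Pow(Mul(3, w), -1)))) = Add(Rational(-3, 2), Mul(Rational(1, 2), Mul(Add(-4, w), Mul(Rational(1, 3), Pow(w, -1))))) = Add(Rational(-3, 2), Mul(Rational(1, 2), Mul(Rational(1, 3), Pow(w, -1), Add(-4, w)))) = Add(Rational(-3, 2), Mul(Rational(1, 6), Pow(w, -1), Add(-4, w))))
Function('A')(d) = Add(Rational(19, 4), d) (Function('A')(d) = Add(Rational(-1, 4), Add(5, d)) = Add(Rational(19, 4), d))
Function('a')(h) = Rational(-5, 4) (Function('a')(h) = Add(Add(Rational(19, 4), -1), -5) = Add(Rational(15, 4), -5) = Rational(-5, 4))
B = Rational(-4, 5) (B = Pow(Rational(-5, 4), -1) = Rational(-4, 5) ≈ -0.80000)
Mul(Mul(B, 31), -22) = Mul(Mul(Rational(-4, 5), 31), -22) = Mul(Rational(-124, 5), -22) = Rational(2728, 5)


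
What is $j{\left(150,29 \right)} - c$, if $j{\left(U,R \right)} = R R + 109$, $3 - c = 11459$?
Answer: $12406$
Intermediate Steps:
$c = -11456$ ($c = 3 - 11459 = -11456$)
$j{\left(U,R \right)} = 109 + R^{2}$ ($j{\left(U,R \right)} = R^{2} + 109 = 109 + R^{2}$)
$j{\left(150,29 \right)} - c = \left(109 + 29^{2}\right) - -11456 = \left(109 + 841\right) + 11456 = 950 + 11456 = 12406$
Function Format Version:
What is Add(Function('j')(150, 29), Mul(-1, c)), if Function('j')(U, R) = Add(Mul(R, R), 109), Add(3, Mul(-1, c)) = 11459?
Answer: 12406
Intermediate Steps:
c = -11456 (c = Add(3, Mul(-1, 11459)) = Add(3, -11459) = -11456)
Function('j')(U, R) = Add(109, Pow(R, 2)) (Function('j')(U, R) = Add(Pow(R, 2), 109) = Add(109, Pow(R, 2)))
Add(Function('j')(150, 29), Mul(-1, c)) = Add(Add(109, Pow(29, 2)), Mul(-1, -11456)) = Add(Add(109, 841), 11456) = Add(950, 11456) = 12406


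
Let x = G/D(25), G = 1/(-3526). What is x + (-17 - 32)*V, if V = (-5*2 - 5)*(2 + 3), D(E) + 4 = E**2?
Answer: 8046949049/2189646 ≈ 3675.0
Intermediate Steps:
D(E) = -4 + E**2
V = -75 (V = (-10 - 5)*5 = -15*5 = -75)
G = -1/3526 ≈ -0.00028361
x = -1/2189646 (x = -1/(3526*(-4 + 25**2)) = -1/(3526*(-4 + 625)) = -1/3526/621 = -1/3526*1/621 = -1/2189646 ≈ -4.5669e-7)
x + (-17 - 32)*V = -1/2189646 + (-17 - 32)*(-75) = -1/2189646 - 49*(-75) = -1/2189646 + 3675 = 8046949049/2189646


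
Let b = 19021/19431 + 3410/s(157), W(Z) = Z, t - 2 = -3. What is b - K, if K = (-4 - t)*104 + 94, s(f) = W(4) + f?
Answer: 751311329/3128391 ≈ 240.16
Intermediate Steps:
t = -1 (t = 2 - 3 = -1)
s(f) = 4 + f
K = -218 (K = (-4 - 1*(-1))*104 + 94 = (-4 + 1)*104 + 94 = -3*104 + 94 = -312 + 94 = -218)
b = 69322091/3128391 (b = 19021/19431 + 3410/(4 + 157) = 19021*(1/19431) + 3410/161 = 19021/19431 + 3410*(1/161) = 19021/19431 + 3410/161 = 69322091/3128391 ≈ 22.159)
b - K = 69322091/3128391 - 1*(-218) = 69322091/3128391 + 218 = 751311329/3128391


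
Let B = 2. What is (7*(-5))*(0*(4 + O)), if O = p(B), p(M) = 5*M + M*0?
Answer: 0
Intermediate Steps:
p(M) = 5*M (p(M) = 5*M + 0 = 5*M)
O = 10 (O = 5*2 = 10)
(7*(-5))*(0*(4 + O)) = (7*(-5))*(0*(4 + 10)) = -0*14 = -35*0 = 0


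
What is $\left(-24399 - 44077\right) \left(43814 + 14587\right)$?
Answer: $-3999066876$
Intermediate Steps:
$\left(-24399 - 44077\right) \left(43814 + 14587\right) = \left(-68476\right) 58401 = -3999066876$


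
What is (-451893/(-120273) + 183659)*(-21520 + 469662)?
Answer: 3299769750551200/40091 ≈ 8.2307e+10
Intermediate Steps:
(-451893/(-120273) + 183659)*(-21520 + 469662) = (-451893*(-1/120273) + 183659)*448142 = (150631/40091 + 183659)*448142 = (7363223600/40091)*448142 = 3299769750551200/40091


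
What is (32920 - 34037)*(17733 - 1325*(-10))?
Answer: -34608011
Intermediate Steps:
(32920 - 34037)*(17733 - 1325*(-10)) = -1117*(17733 + 13250) = -1117*30983 = -34608011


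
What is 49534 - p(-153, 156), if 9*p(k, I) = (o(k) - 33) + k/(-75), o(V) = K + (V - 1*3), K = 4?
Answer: 11149724/225 ≈ 49554.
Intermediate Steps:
o(V) = 1 + V (o(V) = 4 + (V - 1*3) = 4 + (V - 3) = 4 + (-3 + V) = 1 + V)
p(k, I) = -32/9 + 74*k/675 (p(k, I) = (((1 + k) - 33) + k/(-75))/9 = ((-32 + k) + k*(-1/75))/9 = ((-32 + k) - k/75)/9 = (-32 + 74*k/75)/9 = -32/9 + 74*k/675)
49534 - p(-153, 156) = 49534 - (-32/9 + (74/675)*(-153)) = 49534 - (-32/9 - 1258/75) = 49534 - 1*(-4574/225) = 49534 + 4574/225 = 11149724/225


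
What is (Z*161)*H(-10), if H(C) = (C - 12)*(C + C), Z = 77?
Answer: 5454680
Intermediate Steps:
H(C) = 2*C*(-12 + C) (H(C) = (-12 + C)*(2*C) = 2*C*(-12 + C))
(Z*161)*H(-10) = (77*161)*(2*(-10)*(-12 - 10)) = 12397*(2*(-10)*(-22)) = 12397*440 = 5454680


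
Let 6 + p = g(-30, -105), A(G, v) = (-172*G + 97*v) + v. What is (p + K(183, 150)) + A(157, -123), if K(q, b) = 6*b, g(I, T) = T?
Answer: -38269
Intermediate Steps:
A(G, v) = -172*G + 98*v
p = -111 (p = -6 - 105 = -111)
(p + K(183, 150)) + A(157, -123) = (-111 + 6*150) + (-172*157 + 98*(-123)) = (-111 + 900) + (-27004 - 12054) = 789 - 39058 = -38269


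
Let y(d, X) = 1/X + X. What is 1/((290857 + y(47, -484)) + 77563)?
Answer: 484/178081023 ≈ 2.7179e-6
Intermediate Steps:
y(d, X) = X + 1/X
1/((290857 + y(47, -484)) + 77563) = 1/((290857 + (-484 + 1/(-484))) + 77563) = 1/((290857 + (-484 - 1/484)) + 77563) = 1/((290857 - 234257/484) + 77563) = 1/(140540531/484 + 77563) = 1/(178081023/484) = 484/178081023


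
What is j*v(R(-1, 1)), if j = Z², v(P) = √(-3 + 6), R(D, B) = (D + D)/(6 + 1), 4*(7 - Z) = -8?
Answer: 81*√3 ≈ 140.30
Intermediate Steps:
Z = 9 (Z = 7 - ¼*(-8) = 7 + 2 = 9)
R(D, B) = 2*D/7 (R(D, B) = (2*D)/7 = (2*D)*(⅐) = 2*D/7)
v(P) = √3
j = 81 (j = 9² = 81)
j*v(R(-1, 1)) = 81*√3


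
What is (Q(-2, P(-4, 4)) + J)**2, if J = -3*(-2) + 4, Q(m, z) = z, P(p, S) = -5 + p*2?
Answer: 9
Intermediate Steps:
P(p, S) = -5 + 2*p
J = 10 (J = 6 + 4 = 10)
(Q(-2, P(-4, 4)) + J)**2 = ((-5 + 2*(-4)) + 10)**2 = ((-5 - 8) + 10)**2 = (-13 + 10)**2 = (-3)**2 = 9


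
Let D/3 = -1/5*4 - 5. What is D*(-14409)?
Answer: 1253583/5 ≈ 2.5072e+5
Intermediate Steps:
D = -87/5 (D = 3*(-1/5*4 - 5) = 3*(-1*⅕*4 - 5) = 3*(-⅕*4 - 5) = 3*(-⅘ - 5) = 3*(-29/5) = -87/5 ≈ -17.400)
D*(-14409) = -87/5*(-14409) = 1253583/5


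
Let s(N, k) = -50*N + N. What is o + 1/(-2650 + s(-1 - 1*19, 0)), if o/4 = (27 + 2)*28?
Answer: 5424159/1670 ≈ 3248.0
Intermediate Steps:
s(N, k) = -49*N
o = 3248 (o = 4*((27 + 2)*28) = 4*(29*28) = 4*812 = 3248)
o + 1/(-2650 + s(-1 - 1*19, 0)) = 3248 + 1/(-2650 - 49*(-1 - 1*19)) = 3248 + 1/(-2650 - 49*(-1 - 19)) = 3248 + 1/(-2650 - 49*(-20)) = 3248 + 1/(-2650 + 980) = 3248 + 1/(-1670) = 3248 - 1/1670 = 5424159/1670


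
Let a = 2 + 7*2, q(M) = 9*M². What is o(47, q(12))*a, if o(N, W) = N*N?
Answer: 35344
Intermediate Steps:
o(N, W) = N²
a = 16 (a = 2 + 14 = 16)
o(47, q(12))*a = 47²*16 = 2209*16 = 35344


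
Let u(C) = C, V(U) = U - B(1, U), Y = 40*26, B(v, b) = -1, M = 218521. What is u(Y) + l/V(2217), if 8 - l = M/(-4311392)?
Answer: 9945208863897/9562667456 ≈ 1040.0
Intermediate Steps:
Y = 1040
V(U) = 1 + U (V(U) = U - 1*(-1) = U + 1 = 1 + U)
l = 34709657/4311392 (l = 8 - 218521/(-4311392) = 8 - 218521*(-1)/4311392 = 8 - 1*(-218521/4311392) = 8 + 218521/4311392 = 34709657/4311392 ≈ 8.0507)
u(Y) + l/V(2217) = 1040 + 34709657/(4311392*(1 + 2217)) = 1040 + (34709657/4311392)/2218 = 1040 + (34709657/4311392)*(1/2218) = 1040 + 34709657/9562667456 = 9945208863897/9562667456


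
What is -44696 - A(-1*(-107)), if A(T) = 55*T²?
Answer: -674391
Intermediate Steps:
-44696 - A(-1*(-107)) = -44696 - 55*(-1*(-107))² = -44696 - 55*107² = -44696 - 55*11449 = -44696 - 1*629695 = -44696 - 629695 = -674391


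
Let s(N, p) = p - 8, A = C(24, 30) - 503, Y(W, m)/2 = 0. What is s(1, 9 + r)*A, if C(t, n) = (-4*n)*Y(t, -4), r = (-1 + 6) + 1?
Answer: -3521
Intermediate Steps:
Y(W, m) = 0 (Y(W, m) = 2*0 = 0)
r = 6 (r = 5 + 1 = 6)
C(t, n) = 0 (C(t, n) = -4*n*0 = 0)
A = -503 (A = 0 - 503 = -503)
s(N, p) = -8 + p
s(1, 9 + r)*A = (-8 + (9 + 6))*(-503) = (-8 + 15)*(-503) = 7*(-503) = -3521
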